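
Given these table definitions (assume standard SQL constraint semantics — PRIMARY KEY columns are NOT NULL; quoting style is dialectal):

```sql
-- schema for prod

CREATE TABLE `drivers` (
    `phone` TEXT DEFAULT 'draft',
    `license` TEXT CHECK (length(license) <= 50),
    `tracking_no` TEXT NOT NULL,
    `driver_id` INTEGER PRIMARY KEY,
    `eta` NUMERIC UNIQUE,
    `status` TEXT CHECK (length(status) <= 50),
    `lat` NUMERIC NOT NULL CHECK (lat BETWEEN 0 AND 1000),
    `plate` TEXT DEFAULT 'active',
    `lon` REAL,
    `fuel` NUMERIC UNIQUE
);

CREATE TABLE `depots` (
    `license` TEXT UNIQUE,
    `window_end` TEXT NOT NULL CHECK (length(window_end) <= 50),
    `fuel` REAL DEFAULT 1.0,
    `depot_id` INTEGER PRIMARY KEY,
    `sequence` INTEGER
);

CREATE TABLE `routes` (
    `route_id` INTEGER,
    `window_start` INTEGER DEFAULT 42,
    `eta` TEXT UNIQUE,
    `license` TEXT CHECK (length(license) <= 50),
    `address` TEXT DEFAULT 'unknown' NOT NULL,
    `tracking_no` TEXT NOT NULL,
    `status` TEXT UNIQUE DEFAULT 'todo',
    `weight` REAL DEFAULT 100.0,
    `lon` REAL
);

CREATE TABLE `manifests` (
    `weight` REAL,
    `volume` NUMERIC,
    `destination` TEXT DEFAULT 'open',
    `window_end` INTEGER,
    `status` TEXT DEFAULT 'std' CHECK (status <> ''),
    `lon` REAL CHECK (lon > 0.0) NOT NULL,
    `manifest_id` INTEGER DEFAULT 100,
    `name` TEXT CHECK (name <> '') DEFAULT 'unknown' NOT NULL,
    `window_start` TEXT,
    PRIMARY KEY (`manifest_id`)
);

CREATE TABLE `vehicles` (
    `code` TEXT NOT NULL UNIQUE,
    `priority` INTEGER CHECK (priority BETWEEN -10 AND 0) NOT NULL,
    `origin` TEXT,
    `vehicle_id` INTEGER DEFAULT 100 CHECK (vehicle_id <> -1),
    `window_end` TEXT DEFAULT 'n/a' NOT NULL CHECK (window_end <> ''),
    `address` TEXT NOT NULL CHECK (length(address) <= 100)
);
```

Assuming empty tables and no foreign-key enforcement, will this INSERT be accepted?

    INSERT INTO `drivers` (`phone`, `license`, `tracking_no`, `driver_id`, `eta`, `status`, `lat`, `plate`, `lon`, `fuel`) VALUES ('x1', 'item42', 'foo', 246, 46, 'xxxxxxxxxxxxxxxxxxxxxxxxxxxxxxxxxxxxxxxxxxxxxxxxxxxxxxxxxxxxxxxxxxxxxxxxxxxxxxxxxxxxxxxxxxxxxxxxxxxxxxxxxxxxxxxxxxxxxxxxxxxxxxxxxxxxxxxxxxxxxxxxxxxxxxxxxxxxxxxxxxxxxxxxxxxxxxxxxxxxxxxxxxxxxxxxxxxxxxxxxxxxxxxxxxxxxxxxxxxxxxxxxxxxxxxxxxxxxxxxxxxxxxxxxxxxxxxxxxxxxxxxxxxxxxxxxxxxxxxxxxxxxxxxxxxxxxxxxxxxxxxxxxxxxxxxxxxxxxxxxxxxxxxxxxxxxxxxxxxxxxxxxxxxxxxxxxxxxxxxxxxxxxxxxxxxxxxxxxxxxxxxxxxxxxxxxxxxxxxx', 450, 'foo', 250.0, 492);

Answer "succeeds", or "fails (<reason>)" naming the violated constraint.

fails (CHECK on status)

The value 'xxxxxxxxxxxxxxxxxxxxxxxxxxxxxxxxxxxxxxxxxxxxxxxxxxxxxxxxxxxxxxxxxxxxxxxxxxxxxxxxxxxxxxxxxxxxxxxxxxxxxxxxxxxxxxxxxxxxxxxxxxxxxxxxxxxxxxxxxxxxxxxxxxxxxxxxxxxxxxxxxxxxxxxxxxxxxxxxxxxxxxxxxxxxxxxxxxxxxxxxxxxxxxxxxxxxxxxxxxxxxxxxxxxxxxxxxxxxxxxxxxxxxxxxxxxxxxxxxxxxxxxxxxxxxxxxxxxxxxxxxxxxxxxxxxxxxxxxxxxxxxxxxxxxxxxxxxxxxxxxxxxxxxxxxxxxxxxxxxxxxxxxxxxxxxxxxxxxxxxxxxxxxxxxxxxxxxxxxxxxxxxxxxxxxxxxxxxxxxxx' for status violates CHECK (length(status) <= 50).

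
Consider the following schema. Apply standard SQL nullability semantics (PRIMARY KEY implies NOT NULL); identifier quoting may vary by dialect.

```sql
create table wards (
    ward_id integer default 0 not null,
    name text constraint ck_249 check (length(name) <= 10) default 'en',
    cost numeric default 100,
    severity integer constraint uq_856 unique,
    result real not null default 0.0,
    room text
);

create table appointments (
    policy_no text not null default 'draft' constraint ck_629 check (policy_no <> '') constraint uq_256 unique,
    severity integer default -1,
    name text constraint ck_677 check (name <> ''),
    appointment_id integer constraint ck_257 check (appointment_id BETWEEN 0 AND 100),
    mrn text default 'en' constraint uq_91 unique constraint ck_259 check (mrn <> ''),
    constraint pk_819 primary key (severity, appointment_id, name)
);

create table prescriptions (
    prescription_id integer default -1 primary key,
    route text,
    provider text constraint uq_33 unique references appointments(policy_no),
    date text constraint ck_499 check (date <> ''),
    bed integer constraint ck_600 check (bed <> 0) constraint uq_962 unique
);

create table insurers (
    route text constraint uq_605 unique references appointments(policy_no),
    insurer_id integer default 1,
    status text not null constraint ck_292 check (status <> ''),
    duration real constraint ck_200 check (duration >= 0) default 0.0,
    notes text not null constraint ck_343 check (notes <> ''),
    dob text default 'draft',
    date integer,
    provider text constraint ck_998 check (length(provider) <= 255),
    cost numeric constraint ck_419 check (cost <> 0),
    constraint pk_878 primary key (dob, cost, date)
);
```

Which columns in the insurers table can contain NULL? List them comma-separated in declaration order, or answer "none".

- route: a foreign key column may be NULL unless separately constrained → nullable.
- insurer_id: DEFAULT only fills an omitted column; an explicit NULL is still allowed → nullable.
- status: declared NOT NULL → not nullable.
- duration: CHECK does not forbid NULL (a CHECK constraint passes when its expression is NULL) → nullable.
- notes: declared NOT NULL → not nullable.
- dob: part of the PRIMARY KEY, which implies NOT NULL → not nullable.
- date: part of the PRIMARY KEY, which implies NOT NULL → not nullable.
- provider: CHECK does not forbid NULL (a CHECK constraint passes when its expression is NULL) → nullable.
- cost: part of the PRIMARY KEY, which implies NOT NULL → not nullable.

route, insurer_id, duration, provider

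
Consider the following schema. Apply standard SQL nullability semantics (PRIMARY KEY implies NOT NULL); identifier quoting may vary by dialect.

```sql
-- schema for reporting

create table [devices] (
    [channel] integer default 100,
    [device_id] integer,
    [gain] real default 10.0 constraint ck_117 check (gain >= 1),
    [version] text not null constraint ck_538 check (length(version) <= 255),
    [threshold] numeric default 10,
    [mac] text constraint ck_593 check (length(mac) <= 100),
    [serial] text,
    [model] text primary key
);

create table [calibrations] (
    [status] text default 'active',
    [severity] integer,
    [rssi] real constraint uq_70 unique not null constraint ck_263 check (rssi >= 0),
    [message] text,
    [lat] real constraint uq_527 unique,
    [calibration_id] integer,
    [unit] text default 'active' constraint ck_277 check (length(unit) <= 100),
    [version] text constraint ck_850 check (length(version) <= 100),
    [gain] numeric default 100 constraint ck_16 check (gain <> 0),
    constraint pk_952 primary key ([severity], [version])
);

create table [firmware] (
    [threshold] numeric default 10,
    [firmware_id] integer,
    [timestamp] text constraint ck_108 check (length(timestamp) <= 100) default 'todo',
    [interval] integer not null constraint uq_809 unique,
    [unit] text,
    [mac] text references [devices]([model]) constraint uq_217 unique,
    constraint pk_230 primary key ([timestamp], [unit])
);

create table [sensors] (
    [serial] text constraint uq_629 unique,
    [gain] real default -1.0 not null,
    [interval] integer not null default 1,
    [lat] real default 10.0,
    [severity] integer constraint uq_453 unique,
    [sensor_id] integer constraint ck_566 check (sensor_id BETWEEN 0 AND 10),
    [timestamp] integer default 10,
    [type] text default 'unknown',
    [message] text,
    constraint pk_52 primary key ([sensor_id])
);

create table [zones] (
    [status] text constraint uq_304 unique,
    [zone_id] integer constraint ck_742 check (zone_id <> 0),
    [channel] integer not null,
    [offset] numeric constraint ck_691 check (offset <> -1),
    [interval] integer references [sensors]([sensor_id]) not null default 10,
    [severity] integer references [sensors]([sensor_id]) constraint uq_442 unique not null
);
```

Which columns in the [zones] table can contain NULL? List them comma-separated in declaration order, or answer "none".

status, zone_id, offset

- status: UNIQUE does not imply NOT NULL → nullable.
- zone_id: CHECK does not forbid NULL (a CHECK constraint passes when its expression is NULL) → nullable.
- channel: declared NOT NULL → not nullable.
- offset: CHECK does not forbid NULL (a CHECK constraint passes when its expression is NULL) → nullable.
- interval: declared NOT NULL → not nullable.
- severity: declared NOT NULL → not nullable.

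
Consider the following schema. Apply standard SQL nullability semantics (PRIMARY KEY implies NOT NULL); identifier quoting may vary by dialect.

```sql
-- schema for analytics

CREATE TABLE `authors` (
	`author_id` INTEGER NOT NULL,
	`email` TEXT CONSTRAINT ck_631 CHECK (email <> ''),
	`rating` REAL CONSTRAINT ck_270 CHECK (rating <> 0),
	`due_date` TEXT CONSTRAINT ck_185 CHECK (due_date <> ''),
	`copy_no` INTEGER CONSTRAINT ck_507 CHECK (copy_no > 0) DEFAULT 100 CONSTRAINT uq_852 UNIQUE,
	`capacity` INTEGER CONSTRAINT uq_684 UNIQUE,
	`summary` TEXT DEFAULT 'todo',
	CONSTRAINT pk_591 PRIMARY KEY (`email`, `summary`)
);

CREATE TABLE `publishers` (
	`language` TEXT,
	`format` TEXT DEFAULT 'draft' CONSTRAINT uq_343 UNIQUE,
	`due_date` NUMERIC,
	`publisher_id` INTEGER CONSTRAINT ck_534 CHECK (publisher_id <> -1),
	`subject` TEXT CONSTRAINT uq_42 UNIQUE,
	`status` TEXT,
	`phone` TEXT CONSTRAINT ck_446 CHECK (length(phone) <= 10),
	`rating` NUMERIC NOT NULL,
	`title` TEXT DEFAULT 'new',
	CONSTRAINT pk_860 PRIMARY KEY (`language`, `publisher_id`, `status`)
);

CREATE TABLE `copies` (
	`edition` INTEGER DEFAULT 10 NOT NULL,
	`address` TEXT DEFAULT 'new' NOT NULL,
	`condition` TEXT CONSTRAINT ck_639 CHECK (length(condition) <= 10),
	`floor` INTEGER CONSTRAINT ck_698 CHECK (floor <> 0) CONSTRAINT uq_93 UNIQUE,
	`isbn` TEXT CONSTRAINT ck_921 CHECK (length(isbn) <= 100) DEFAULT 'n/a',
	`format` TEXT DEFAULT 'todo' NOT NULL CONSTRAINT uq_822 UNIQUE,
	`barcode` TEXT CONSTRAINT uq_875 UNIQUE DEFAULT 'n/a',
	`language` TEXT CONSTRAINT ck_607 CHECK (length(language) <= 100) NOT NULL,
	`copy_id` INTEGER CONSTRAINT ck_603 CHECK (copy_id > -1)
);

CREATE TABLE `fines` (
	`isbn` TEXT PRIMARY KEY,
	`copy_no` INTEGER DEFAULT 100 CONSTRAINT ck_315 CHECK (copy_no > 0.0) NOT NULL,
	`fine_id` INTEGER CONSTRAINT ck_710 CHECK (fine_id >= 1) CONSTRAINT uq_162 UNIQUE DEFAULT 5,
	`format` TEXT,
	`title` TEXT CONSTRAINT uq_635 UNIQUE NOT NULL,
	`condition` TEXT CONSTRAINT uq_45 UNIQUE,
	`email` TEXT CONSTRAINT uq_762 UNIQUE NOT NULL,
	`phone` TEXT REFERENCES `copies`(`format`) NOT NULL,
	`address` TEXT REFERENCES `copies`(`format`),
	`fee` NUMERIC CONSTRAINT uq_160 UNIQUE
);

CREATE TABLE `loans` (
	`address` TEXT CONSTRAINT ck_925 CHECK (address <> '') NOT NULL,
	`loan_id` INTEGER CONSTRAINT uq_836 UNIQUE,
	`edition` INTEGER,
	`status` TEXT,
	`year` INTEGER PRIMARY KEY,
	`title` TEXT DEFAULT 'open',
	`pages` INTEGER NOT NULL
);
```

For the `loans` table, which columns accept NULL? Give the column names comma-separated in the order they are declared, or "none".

loan_id, edition, status, title

- address: declared NOT NULL → not nullable.
- loan_id: UNIQUE does not imply NOT NULL → nullable.
- edition: no NOT NULL constraint applies → nullable.
- status: no NOT NULL constraint applies → nullable.
- year: part of the PRIMARY KEY, which implies NOT NULL → not nullable.
- title: DEFAULT only fills an omitted column; an explicit NULL is still allowed → nullable.
- pages: declared NOT NULL → not nullable.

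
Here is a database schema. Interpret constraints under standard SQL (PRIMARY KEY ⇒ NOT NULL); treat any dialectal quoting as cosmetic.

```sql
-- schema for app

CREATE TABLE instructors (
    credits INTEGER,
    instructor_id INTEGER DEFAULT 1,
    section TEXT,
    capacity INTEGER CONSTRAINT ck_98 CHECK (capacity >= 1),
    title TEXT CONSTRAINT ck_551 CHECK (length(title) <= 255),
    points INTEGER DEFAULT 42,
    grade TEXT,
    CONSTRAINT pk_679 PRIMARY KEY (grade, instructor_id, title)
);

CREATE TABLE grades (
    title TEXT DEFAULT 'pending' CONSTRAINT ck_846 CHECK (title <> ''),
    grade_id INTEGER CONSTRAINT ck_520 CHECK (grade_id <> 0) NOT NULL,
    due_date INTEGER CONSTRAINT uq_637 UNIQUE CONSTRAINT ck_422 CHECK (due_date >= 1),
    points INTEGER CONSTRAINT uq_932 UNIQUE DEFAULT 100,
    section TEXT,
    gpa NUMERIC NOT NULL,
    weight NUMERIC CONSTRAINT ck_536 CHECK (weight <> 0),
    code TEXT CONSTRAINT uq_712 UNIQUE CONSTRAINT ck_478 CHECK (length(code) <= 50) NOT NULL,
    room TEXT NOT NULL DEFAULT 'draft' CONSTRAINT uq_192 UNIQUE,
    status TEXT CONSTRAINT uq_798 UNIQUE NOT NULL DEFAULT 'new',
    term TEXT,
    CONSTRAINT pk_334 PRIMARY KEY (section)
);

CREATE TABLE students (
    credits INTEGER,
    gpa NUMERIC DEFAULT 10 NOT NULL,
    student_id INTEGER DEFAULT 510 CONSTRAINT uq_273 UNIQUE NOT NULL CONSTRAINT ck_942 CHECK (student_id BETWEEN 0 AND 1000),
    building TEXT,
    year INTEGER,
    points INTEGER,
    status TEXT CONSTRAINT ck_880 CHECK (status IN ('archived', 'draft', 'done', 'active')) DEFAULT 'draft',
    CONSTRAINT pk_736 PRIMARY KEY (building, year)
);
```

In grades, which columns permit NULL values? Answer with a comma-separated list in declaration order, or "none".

- title: CHECK does not forbid NULL (a CHECK constraint passes when its expression is NULL) → nullable.
- grade_id: declared NOT NULL → not nullable.
- due_date: CHECK does not forbid NULL (a CHECK constraint passes when its expression is NULL) → nullable.
- points: UNIQUE does not imply NOT NULL → nullable.
- section: part of the PRIMARY KEY, which implies NOT NULL → not nullable.
- gpa: declared NOT NULL → not nullable.
- weight: CHECK does not forbid NULL (a CHECK constraint passes when its expression is NULL) → nullable.
- code: declared NOT NULL → not nullable.
- room: declared NOT NULL → not nullable.
- status: declared NOT NULL → not nullable.
- term: no NOT NULL constraint applies → nullable.

title, due_date, points, weight, term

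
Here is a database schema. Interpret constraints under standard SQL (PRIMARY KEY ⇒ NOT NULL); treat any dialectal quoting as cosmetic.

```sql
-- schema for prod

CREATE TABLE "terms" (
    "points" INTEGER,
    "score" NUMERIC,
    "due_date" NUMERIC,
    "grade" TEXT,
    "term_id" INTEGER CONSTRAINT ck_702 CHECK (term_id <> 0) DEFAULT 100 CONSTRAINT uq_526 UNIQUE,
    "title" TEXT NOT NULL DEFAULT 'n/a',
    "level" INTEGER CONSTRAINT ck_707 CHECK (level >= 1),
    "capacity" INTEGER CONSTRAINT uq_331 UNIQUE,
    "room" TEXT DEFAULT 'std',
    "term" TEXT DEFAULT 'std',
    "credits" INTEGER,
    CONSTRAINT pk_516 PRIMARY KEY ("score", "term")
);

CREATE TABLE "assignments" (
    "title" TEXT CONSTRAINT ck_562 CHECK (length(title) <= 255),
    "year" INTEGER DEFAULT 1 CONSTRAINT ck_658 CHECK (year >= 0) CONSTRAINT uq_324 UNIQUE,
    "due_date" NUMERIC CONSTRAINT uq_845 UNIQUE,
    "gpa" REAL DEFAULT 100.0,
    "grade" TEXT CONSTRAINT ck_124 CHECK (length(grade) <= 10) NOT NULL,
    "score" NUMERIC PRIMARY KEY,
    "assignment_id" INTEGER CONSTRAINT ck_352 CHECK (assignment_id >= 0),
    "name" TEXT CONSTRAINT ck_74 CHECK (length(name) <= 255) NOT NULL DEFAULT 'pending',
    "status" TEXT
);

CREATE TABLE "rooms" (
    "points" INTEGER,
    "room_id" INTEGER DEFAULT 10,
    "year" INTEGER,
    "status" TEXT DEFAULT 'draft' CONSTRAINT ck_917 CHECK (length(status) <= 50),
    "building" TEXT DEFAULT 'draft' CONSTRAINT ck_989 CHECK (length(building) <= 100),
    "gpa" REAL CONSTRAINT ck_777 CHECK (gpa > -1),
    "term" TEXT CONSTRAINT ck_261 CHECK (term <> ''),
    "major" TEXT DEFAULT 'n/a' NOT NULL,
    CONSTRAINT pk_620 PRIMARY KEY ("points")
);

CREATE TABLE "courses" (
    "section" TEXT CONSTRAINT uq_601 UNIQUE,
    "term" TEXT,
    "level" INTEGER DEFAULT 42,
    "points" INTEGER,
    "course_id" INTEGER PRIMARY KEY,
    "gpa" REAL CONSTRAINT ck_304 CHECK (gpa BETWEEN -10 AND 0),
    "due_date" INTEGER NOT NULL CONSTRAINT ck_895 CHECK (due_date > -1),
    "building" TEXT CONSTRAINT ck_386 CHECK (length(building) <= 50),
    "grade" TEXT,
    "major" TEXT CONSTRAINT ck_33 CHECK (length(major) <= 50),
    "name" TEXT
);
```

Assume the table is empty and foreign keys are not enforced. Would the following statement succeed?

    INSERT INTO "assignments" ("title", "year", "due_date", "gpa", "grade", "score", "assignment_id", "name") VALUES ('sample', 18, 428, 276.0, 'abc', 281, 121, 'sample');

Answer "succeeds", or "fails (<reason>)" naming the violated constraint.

NOT NULL columns: grade is supplied; name is supplied; score is supplied.
CHECK constraints: 'sample' satisfies (length(title) <= 255); 18 satisfies (year >= 0); 'abc' satisfies (length(grade) <= 10); 121 satisfies (assignment_id >= 0); 'sample' satisfies (length(name) <= 255).
No constraint is violated.

succeeds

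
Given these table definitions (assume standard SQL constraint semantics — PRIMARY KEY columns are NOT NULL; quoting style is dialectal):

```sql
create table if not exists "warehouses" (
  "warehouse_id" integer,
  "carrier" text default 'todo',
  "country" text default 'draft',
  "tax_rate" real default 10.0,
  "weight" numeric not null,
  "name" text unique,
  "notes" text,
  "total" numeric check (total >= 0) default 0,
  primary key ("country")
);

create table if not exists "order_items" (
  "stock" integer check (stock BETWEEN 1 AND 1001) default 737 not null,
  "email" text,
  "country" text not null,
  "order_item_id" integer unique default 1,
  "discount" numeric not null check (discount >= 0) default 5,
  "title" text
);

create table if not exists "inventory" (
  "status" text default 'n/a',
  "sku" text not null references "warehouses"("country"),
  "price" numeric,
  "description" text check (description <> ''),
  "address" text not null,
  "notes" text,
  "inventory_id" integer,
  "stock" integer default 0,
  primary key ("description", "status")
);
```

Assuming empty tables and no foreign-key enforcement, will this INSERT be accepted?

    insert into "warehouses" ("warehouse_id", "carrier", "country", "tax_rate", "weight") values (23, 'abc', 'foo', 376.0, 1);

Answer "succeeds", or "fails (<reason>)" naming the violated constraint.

NOT NULL columns: country is supplied; weight is supplied.
No constraint is violated.

succeeds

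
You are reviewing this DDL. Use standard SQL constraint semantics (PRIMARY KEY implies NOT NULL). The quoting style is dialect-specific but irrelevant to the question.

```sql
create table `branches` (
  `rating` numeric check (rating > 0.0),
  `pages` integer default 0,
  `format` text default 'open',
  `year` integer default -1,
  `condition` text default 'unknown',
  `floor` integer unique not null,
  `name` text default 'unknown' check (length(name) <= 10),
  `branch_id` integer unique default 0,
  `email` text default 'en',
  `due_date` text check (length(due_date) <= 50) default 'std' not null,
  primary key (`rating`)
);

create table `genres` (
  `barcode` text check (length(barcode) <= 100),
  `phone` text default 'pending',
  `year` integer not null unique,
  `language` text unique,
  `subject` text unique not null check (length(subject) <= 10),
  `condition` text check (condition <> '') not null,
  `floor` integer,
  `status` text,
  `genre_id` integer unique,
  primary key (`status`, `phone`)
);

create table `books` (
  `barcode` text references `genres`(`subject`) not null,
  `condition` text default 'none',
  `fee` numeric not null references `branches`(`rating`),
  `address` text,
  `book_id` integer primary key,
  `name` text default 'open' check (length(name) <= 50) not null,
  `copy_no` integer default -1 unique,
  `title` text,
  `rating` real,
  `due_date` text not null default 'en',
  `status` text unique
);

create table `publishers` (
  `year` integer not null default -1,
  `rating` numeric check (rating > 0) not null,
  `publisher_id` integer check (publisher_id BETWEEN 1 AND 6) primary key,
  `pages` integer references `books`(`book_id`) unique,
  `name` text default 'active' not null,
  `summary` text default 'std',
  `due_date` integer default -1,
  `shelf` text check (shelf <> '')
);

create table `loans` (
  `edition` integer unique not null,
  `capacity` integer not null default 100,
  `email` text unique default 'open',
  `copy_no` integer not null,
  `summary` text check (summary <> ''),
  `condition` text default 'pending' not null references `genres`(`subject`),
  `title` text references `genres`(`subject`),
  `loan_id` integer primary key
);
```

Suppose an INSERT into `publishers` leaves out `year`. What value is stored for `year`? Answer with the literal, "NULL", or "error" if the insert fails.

-1

year has an explicit DEFAULT -1.
When the column is omitted from an INSERT, that default is used.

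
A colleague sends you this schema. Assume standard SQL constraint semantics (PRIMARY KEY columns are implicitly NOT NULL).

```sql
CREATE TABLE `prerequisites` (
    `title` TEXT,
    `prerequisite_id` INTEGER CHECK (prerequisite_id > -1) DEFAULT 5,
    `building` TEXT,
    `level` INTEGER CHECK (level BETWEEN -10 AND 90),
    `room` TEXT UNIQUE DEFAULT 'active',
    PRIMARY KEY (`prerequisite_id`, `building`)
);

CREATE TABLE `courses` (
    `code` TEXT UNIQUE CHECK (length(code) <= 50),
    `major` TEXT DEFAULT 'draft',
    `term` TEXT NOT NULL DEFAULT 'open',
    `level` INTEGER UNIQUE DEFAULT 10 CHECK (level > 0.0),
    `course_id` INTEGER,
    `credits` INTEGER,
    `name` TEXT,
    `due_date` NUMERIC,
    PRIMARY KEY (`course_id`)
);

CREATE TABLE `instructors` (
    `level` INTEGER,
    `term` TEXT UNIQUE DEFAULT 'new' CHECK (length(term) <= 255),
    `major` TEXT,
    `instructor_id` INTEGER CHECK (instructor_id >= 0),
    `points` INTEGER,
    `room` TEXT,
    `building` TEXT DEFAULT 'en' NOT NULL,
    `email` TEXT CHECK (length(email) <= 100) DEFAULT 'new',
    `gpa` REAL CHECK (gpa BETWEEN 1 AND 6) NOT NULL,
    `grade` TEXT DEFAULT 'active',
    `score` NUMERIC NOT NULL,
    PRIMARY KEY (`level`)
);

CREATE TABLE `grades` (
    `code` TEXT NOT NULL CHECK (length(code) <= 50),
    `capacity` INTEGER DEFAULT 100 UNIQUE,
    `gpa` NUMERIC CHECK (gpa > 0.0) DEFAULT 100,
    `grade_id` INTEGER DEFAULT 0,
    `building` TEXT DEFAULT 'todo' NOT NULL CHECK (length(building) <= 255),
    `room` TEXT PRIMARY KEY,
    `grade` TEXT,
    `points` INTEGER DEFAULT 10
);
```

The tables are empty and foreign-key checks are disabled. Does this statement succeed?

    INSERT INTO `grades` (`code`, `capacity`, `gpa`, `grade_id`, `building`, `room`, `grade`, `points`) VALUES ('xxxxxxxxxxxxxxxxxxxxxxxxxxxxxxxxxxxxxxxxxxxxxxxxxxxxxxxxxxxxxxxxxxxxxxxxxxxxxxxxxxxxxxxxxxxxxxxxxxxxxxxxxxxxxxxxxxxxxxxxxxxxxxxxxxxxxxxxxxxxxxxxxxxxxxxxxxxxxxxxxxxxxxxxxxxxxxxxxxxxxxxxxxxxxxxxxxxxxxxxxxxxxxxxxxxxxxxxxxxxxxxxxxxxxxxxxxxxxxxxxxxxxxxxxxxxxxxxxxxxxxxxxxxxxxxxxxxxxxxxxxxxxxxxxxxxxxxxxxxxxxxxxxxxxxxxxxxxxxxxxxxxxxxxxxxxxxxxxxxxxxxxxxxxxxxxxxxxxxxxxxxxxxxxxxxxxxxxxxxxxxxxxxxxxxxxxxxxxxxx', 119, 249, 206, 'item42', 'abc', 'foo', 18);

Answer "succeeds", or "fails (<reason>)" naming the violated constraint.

The value 'xxxxxxxxxxxxxxxxxxxxxxxxxxxxxxxxxxxxxxxxxxxxxxxxxxxxxxxxxxxxxxxxxxxxxxxxxxxxxxxxxxxxxxxxxxxxxxxxxxxxxxxxxxxxxxxxxxxxxxxxxxxxxxxxxxxxxxxxxxxxxxxxxxxxxxxxxxxxxxxxxxxxxxxxxxxxxxxxxxxxxxxxxxxxxxxxxxxxxxxxxxxxxxxxxxxxxxxxxxxxxxxxxxxxxxxxxxxxxxxxxxxxxxxxxxxxxxxxxxxxxxxxxxxxxxxxxxxxxxxxxxxxxxxxxxxxxxxxxxxxxxxxxxxxxxxxxxxxxxxxxxxxxxxxxxxxxxxxxxxxxxxxxxxxxxxxxxxxxxxxxxxxxxxxxxxxxxxxxxxxxxxxxxxxxxxxxxxxxxxx' for code violates CHECK (length(code) <= 50).

fails (CHECK on code)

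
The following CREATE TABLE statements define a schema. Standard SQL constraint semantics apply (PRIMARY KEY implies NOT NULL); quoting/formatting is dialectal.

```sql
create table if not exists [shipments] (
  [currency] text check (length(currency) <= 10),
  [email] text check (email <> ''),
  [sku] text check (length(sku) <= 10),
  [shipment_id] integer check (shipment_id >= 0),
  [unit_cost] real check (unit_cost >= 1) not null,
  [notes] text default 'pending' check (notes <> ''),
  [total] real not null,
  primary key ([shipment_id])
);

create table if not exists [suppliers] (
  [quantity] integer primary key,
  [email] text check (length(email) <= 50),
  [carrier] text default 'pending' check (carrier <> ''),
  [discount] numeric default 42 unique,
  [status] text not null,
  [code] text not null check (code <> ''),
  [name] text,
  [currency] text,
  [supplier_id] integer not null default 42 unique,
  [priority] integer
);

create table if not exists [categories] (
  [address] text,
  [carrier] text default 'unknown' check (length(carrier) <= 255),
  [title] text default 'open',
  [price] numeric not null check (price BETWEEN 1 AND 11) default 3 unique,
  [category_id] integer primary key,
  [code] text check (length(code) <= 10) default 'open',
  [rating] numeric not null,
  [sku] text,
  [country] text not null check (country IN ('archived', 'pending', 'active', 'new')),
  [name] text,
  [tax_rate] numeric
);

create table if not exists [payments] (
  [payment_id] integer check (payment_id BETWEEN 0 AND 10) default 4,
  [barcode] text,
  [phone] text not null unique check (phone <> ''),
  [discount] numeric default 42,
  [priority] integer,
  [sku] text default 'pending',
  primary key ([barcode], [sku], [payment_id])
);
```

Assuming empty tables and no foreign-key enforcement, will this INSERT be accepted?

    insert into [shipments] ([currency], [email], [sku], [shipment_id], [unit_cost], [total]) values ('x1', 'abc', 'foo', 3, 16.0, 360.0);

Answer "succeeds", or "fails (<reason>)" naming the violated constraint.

succeeds

NOT NULL columns: shipment_id is supplied; total is supplied; unit_cost is supplied.
CHECK constraints: 'x1' satisfies (length(currency) <= 10); 'abc' satisfies (email <> ''); 'foo' satisfies (length(sku) <= 10); 3 satisfies (shipment_id >= 0); 16.0 satisfies (unit_cost >= 1).
No constraint is violated.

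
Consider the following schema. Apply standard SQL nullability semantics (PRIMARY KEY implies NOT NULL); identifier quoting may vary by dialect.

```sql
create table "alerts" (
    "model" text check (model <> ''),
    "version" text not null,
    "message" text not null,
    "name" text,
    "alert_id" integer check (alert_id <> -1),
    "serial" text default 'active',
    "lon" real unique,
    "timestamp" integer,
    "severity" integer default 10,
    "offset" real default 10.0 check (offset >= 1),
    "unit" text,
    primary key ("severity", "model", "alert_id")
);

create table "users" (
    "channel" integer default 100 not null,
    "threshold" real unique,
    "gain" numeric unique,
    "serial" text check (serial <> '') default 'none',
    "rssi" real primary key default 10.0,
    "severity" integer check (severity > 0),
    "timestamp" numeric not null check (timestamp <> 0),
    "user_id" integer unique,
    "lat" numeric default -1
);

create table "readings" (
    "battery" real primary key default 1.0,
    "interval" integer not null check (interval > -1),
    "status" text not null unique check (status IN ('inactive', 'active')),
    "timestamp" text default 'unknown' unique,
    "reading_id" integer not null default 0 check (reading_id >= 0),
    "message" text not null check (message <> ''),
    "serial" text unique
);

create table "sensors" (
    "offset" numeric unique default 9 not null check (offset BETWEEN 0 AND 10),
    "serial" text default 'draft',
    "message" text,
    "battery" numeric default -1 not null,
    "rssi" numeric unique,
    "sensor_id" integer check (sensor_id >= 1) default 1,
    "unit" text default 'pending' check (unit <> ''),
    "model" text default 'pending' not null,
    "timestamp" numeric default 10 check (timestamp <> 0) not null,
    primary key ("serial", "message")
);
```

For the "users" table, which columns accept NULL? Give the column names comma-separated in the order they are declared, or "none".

- channel: declared NOT NULL → not nullable.
- threshold: UNIQUE does not imply NOT NULL → nullable.
- gain: UNIQUE does not imply NOT NULL → nullable.
- serial: CHECK does not forbid NULL (a CHECK constraint passes when its expression is NULL) → nullable.
- rssi: part of the PRIMARY KEY, which implies NOT NULL → not nullable.
- severity: CHECK does not forbid NULL (a CHECK constraint passes when its expression is NULL) → nullable.
- timestamp: declared NOT NULL → not nullable.
- user_id: UNIQUE does not imply NOT NULL → nullable.
- lat: DEFAULT only fills an omitted column; an explicit NULL is still allowed → nullable.

threshold, gain, serial, severity, user_id, lat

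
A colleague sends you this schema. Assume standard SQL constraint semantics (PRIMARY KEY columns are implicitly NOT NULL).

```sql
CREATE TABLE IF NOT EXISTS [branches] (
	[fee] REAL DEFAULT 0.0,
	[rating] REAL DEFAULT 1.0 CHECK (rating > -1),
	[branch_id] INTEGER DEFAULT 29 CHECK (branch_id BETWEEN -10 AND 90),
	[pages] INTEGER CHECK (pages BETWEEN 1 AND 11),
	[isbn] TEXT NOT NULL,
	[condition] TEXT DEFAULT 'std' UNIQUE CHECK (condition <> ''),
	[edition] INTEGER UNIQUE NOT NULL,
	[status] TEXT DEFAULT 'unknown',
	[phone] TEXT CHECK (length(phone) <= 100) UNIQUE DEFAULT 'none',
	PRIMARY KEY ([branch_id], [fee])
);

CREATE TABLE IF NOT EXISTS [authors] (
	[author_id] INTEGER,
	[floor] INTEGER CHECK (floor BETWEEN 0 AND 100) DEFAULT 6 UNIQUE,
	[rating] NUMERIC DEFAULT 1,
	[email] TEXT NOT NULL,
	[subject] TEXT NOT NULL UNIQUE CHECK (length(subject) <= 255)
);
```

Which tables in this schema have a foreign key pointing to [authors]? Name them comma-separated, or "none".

none

No REFERENCES clause anywhere in the schema names authors.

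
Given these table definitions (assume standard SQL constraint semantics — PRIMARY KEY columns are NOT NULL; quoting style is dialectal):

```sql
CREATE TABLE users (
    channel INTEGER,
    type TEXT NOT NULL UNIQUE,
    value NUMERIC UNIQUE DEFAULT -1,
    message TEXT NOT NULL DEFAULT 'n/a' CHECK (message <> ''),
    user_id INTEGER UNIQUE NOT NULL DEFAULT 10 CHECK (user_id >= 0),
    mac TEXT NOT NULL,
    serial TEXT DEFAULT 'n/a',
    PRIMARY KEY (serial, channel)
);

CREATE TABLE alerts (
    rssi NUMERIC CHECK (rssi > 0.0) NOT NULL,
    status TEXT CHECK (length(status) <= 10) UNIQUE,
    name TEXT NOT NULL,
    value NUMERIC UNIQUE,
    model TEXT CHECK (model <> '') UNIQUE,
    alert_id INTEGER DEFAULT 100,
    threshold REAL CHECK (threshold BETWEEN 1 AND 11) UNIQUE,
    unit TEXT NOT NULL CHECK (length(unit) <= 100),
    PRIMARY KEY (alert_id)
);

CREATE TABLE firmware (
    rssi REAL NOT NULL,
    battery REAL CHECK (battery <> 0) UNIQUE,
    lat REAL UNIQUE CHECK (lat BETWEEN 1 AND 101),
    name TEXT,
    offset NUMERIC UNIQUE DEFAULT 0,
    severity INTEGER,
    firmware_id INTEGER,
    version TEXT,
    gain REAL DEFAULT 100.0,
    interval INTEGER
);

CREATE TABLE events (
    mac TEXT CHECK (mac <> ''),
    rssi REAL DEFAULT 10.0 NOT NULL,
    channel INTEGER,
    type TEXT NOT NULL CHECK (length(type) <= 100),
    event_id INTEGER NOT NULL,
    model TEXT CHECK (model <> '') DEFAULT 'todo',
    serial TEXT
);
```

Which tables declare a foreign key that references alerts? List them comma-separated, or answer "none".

No REFERENCES clause anywhere in the schema names alerts.

none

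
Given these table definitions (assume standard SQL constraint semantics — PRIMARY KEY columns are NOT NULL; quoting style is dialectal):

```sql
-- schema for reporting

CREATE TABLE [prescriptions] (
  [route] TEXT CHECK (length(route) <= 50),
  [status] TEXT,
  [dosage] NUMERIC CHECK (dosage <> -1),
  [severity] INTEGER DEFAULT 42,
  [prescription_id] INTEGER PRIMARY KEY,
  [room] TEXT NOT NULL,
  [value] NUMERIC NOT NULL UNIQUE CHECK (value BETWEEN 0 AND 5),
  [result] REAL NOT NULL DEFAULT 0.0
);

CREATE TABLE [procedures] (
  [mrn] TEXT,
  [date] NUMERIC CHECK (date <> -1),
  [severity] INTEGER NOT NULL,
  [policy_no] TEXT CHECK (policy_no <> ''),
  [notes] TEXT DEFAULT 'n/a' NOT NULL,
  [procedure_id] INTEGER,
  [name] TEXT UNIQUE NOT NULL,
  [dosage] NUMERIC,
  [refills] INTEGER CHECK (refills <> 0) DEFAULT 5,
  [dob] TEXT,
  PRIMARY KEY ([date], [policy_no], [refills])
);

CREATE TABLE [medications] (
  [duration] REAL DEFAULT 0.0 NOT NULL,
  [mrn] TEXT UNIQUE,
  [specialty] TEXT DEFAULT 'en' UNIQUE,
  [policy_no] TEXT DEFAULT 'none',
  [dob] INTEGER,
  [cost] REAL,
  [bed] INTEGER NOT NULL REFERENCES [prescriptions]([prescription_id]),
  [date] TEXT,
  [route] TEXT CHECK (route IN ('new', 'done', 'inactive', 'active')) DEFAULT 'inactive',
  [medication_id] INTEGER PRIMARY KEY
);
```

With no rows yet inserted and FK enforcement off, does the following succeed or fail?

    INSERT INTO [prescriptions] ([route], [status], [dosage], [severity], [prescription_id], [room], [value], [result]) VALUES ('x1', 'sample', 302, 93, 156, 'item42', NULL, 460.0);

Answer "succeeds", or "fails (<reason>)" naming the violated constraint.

fails (NOT NULL on value)

value is explicitly set to NULL, but value is declared NOT NULL.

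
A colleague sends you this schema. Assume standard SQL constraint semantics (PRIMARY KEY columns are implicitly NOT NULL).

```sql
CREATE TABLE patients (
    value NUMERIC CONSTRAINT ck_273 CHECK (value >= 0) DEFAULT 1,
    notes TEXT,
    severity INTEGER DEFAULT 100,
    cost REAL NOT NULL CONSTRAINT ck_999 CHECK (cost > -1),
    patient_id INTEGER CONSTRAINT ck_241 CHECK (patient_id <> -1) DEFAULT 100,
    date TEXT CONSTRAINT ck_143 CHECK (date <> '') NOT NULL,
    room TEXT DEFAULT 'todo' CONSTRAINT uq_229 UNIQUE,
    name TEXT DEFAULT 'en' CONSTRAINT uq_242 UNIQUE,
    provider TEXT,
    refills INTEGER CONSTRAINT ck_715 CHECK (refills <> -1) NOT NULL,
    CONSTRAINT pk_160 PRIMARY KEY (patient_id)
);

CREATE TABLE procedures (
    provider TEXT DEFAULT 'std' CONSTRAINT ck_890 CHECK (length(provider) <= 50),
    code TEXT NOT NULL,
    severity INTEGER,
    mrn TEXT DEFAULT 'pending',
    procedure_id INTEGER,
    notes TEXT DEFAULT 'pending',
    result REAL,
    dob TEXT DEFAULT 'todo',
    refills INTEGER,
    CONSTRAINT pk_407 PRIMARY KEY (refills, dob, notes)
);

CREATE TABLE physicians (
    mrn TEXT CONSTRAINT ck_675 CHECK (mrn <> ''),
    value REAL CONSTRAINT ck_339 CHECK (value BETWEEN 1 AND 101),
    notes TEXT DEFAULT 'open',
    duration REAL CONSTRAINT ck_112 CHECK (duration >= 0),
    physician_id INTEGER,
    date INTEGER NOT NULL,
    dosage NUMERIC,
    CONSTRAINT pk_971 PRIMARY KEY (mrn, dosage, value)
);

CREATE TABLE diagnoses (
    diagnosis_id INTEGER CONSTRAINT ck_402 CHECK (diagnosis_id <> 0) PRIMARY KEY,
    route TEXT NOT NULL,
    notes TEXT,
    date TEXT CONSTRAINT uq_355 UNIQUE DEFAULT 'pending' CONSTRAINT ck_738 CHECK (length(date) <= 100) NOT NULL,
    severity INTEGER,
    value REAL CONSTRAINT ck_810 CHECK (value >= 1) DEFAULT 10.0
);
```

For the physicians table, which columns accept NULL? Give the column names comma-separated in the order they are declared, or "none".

notes, duration, physician_id

- mrn: part of the PRIMARY KEY, which implies NOT NULL → not nullable.
- value: part of the PRIMARY KEY, which implies NOT NULL → not nullable.
- notes: DEFAULT only fills an omitted column; an explicit NULL is still allowed → nullable.
- duration: CHECK does not forbid NULL (a CHECK constraint passes when its expression is NULL) → nullable.
- physician_id: no NOT NULL constraint applies → nullable.
- date: declared NOT NULL → not nullable.
- dosage: part of the PRIMARY KEY, which implies NOT NULL → not nullable.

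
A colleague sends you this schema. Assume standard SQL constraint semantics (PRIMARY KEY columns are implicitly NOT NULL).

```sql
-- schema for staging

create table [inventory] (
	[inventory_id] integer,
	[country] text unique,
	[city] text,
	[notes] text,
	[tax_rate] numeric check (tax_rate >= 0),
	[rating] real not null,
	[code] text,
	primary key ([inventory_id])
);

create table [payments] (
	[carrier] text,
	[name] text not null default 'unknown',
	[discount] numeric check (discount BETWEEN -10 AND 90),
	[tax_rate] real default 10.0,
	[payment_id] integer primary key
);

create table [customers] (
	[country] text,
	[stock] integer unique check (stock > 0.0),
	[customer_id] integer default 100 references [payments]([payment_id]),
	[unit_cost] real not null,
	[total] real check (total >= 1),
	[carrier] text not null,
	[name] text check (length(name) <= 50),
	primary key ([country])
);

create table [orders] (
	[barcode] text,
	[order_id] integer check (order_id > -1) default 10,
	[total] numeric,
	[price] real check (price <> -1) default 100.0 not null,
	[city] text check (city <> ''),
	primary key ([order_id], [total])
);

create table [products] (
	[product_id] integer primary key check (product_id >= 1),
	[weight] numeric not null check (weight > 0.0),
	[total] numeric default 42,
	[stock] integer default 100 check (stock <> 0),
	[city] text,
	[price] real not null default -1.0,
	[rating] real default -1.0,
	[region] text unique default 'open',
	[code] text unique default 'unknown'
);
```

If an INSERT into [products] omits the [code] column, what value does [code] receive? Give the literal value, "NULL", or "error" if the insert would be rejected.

'unknown'

code has an explicit DEFAULT 'unknown'.
When the column is omitted from an INSERT, that default is used.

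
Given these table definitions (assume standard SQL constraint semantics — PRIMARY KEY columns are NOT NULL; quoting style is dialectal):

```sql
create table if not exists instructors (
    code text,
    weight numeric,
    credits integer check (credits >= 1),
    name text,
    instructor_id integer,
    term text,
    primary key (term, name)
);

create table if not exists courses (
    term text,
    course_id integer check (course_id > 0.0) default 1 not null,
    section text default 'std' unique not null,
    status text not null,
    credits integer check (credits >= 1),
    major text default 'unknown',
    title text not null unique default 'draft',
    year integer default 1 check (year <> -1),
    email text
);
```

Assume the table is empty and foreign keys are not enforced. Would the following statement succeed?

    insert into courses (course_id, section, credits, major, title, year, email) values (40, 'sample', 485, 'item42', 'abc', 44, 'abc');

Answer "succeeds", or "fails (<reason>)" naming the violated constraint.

status is omitted from the column list and has no DEFAULT, so it would receive NULL.
But status is declared NOT NULL.

fails (NOT NULL on status)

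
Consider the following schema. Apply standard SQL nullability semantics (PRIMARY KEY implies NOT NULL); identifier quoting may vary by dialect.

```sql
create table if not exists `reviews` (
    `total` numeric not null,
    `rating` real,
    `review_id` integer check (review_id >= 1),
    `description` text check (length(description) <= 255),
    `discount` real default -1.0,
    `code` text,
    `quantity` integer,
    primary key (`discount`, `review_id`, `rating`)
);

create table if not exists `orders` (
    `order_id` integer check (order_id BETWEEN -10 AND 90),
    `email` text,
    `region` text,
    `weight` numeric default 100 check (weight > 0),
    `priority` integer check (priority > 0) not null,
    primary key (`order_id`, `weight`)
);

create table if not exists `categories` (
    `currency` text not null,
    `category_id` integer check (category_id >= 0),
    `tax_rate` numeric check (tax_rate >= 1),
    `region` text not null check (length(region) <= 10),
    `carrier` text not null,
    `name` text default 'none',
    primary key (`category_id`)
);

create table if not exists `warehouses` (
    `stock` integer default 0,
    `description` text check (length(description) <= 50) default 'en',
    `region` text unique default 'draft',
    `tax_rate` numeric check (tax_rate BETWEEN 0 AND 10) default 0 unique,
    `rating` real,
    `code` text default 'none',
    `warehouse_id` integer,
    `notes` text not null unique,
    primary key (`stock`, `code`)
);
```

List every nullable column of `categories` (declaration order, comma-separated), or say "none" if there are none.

tax_rate, name

- currency: declared NOT NULL → not nullable.
- category_id: part of the PRIMARY KEY, which implies NOT NULL → not nullable.
- tax_rate: CHECK does not forbid NULL (a CHECK constraint passes when its expression is NULL) → nullable.
- region: declared NOT NULL → not nullable.
- carrier: declared NOT NULL → not nullable.
- name: DEFAULT only fills an omitted column; an explicit NULL is still allowed → nullable.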